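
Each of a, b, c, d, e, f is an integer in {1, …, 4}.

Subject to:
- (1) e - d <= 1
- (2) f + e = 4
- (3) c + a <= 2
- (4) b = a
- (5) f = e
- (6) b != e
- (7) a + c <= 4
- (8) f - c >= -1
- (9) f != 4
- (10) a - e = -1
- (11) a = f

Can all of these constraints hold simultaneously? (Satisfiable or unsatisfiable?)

Unsatisfiable

From constraints 4, 5, and 11, b = a = f = e, so b = e. But constraint 6 says b ≠ e. Contradiction.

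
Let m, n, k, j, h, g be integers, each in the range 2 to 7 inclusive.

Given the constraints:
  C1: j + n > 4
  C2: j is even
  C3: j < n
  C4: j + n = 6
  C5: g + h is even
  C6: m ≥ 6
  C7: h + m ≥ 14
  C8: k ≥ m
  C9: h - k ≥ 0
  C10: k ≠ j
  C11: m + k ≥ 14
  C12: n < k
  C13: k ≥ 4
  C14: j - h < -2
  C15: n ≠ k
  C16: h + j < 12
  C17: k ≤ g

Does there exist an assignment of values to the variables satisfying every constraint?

Satisfiable

One satisfying assignment is m = 7, n = 4, k = 7, j = 2, h = 7, g = 7.
For the less obvious constraints — constraint 1: j + n = 6; constraint 4: j + n = 6 — and the others hold by inspection.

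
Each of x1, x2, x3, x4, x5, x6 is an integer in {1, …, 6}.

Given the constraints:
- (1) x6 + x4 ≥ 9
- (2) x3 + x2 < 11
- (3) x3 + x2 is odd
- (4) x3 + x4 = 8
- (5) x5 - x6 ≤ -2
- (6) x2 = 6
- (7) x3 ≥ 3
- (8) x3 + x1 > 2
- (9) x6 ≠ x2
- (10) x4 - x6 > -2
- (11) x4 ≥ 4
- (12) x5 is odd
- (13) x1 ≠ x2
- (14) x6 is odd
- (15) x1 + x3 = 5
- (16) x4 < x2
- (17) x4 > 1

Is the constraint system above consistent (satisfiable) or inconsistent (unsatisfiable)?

Take x1 = 2, x2 = 6, x3 = 3, x4 = 5, x5 = 3, x6 = 5. Then constraint 1: x6 + x4 = 10; constraint 2: x3 + x2 = 9; constraint 4: x3 + x4 = 8, and every other listed constraint is also met.

Satisfiable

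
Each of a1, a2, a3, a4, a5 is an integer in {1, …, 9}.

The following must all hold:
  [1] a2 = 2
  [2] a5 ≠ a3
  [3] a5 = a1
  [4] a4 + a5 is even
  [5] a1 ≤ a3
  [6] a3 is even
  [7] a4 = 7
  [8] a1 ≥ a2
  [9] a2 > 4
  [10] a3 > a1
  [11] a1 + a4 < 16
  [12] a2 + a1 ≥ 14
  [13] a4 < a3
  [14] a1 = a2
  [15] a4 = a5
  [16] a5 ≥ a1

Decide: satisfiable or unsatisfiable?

Constraint 7 fixes a4 = 7 and constraint 1 fixes a2 = 2. Constraints 3, 14, and 15 give a4 = a5 = a1 = a2, so a4 = a2. But 7 ≠ 2 — contradiction.

Unsatisfiable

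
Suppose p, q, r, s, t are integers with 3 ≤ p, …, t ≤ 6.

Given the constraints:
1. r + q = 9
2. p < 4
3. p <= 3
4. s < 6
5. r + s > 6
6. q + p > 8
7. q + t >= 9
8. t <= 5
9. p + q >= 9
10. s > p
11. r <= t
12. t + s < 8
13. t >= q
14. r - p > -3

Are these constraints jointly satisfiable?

Unsatisfiable

From constraint 3: p ≤ 3. From constraints 8 and 13: q ≤ t ≤ 5. Hence p + q ≤ 8. But constraint 9 requires p + q ≥ 9, and 9 > 8. Contradiction.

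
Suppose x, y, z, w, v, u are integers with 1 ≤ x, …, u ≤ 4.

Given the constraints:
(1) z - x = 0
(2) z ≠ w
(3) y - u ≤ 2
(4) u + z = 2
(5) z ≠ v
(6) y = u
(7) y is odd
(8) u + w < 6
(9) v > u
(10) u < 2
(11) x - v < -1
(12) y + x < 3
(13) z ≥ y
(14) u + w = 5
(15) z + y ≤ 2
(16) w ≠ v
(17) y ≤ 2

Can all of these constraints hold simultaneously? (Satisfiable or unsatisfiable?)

Try x = 1, y = 1, z = 1, w = 4, v = 3, u = 1.
Check constraint 1: z - x = 0; constraint 3: y - u = 0. The remaining constraints are straightforward to verify.

Satisfiable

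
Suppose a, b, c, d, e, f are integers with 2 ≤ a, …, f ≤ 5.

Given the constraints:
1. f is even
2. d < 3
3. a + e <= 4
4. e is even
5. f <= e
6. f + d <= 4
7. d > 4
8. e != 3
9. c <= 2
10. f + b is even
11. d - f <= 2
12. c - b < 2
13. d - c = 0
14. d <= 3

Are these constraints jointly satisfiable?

Unsatisfiable

From constraint 7: d ≥ 5. From constraint 2: d ≤ 2. But 2 < 5, so no value of d works.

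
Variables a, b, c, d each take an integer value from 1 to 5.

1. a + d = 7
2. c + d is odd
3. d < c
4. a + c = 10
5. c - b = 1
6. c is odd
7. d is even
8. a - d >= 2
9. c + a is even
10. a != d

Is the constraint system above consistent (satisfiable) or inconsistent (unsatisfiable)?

Satisfiable

Try a = 5, b = 4, c = 5, d = 2.
Check constraint 1: a + d = 7; constraint 4: a + c = 10. The remaining constraints are straightforward to verify.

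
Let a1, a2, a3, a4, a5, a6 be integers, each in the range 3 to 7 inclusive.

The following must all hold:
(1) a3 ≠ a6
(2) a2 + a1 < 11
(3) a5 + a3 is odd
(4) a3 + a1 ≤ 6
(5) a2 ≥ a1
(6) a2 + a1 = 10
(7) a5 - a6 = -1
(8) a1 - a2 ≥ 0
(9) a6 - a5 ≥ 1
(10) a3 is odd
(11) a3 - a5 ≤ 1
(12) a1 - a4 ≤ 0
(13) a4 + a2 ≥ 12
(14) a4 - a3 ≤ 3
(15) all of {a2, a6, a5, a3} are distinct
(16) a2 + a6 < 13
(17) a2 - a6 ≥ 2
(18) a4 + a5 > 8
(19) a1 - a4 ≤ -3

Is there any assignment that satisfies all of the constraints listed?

Unsatisfiable

Constraints 8, 9, 11, 14, 17, and 19 give a5 − a3 ≥ -1, a3 − a4 ≥ -3, a4 − a1 ≥ 3, a1 − a2 ≥ 0, a2 − a6 ≥ 2, a6 − a5 ≥ 1.
Adding all 6 inequalities: the left sides telescope to 0, and the right sides sum to (-1) + (-3) + 3 + 0 + 2 + 1 = 2. So 0 ≥ 2, which is false.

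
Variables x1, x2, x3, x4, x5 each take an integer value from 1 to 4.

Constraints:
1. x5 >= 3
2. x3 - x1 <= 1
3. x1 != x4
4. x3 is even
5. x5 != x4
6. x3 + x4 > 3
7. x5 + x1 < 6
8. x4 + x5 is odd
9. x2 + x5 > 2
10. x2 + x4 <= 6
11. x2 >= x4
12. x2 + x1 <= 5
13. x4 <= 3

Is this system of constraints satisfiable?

The assignment x1 = 1, x2 = 2, x3 = 2, x4 = 2, x5 = 3 works:
  constraint 2 holds since x3 - x1 = 1.
  constraint 6 holds since x3 + x4 = 4.
The rest check out directly.

Satisfiable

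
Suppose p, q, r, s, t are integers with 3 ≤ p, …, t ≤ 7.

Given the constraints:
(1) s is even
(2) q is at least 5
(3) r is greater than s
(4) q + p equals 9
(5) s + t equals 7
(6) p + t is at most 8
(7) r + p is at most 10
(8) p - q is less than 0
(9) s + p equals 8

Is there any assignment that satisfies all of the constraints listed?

Satisfiable

Take p = 4, q = 5, r = 6, s = 4, t = 3. Then constraint 4: q + p = 9; constraint 5: s + t = 7; constraint 6: p + t = 7, and every other listed constraint is also met.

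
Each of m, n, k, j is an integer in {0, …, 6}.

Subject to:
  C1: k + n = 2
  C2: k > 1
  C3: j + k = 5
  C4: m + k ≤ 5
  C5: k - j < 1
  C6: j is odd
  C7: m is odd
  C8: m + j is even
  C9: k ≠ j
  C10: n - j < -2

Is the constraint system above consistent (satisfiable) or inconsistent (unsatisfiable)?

One satisfying assignment is m = 3, n = 0, k = 2, j = 3.
For the less obvious constraints — constraint 1: k + n = 2; constraint 3: j + k = 5 — and the others hold by inspection.

Satisfiable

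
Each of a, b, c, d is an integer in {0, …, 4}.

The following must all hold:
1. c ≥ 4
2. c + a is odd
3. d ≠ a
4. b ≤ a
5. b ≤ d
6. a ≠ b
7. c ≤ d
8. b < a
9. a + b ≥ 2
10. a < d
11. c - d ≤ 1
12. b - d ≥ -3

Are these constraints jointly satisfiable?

Setting (a, b, c, d) = (3, 2, 4, 4) satisfies everything: constraint 9: a + b = 5; constraint 11: c - d = 0; constraint 12: b - d = -2, and the others follow.

Satisfiable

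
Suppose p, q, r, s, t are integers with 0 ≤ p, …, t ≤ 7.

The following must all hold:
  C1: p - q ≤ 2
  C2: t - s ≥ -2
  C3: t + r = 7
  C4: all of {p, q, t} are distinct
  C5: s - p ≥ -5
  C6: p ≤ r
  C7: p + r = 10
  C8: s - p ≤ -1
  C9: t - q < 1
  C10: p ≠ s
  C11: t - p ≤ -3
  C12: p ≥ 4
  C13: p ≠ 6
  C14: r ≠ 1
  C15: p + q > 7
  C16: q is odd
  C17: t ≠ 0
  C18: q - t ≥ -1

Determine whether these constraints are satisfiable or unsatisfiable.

Satisfiable

Setting (p, q, r, s, t) = (5, 3, 5, 3, 2) satisfies everything: constraint 1: p - q = 2; constraint 2: t - s = -1, and the others follow.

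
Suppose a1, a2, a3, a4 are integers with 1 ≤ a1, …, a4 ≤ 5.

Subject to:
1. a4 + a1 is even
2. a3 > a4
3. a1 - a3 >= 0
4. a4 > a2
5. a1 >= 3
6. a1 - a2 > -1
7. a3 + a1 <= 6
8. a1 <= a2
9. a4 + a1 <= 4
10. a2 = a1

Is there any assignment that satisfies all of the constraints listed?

Unsatisfiable

Constraints 2, 3, 4, and 8 give a2 < a4, a4 < a3, a3 ≤ a1, a1 ≤ a2. Chaining: a2 < a4 < a3 ≤ a1 ≤ a2, which forces a2 < a2 — impossible.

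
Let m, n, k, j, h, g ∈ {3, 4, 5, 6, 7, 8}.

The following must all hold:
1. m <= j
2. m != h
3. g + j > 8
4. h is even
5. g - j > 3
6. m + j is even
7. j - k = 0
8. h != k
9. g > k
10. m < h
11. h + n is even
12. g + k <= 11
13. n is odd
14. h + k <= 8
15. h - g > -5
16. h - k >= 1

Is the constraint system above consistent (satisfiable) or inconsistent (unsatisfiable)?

Unsatisfiable

Constraint 4 makes h even and constraint 13 makes n odd, so h + n must be odd. Constraint 11 says h + n is even — contradiction.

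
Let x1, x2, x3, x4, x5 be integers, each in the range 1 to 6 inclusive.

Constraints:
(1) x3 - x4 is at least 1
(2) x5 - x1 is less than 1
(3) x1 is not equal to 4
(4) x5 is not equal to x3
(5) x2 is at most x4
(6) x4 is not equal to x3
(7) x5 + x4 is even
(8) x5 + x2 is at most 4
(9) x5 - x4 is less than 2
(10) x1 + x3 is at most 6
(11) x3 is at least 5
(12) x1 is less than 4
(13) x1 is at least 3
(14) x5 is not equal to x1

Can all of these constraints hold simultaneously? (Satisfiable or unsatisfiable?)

From constraint 13: x1 ≥ 3. From constraint 11: x3 ≥ 5. Hence x1 + x3 ≥ 8. But constraint 10 requires x1 + x3 ≤ 6, and 6 < 8. Contradiction.

Unsatisfiable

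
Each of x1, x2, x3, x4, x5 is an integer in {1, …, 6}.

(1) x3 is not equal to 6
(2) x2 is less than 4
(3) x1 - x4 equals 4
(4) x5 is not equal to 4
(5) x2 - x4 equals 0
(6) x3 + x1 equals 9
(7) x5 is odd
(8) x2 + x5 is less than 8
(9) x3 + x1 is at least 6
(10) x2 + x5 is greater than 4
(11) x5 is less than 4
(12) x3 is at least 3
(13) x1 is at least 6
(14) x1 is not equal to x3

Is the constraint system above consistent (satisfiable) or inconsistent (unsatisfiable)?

Satisfiable

Try x1 = 6, x2 = 2, x3 = 3, x4 = 2, x5 = 3.
Check constraint 3: x1 - x4 = 4; constraint 5: x2 - x4 = 0; constraint 6: x3 + x1 = 9. The remaining constraints are straightforward to verify.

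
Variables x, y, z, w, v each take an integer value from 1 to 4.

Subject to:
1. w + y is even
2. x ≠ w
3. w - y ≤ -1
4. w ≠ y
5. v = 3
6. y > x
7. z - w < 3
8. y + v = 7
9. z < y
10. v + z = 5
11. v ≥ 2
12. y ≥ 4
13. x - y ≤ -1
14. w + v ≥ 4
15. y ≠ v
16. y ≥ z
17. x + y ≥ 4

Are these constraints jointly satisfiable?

Satisfiable

Take x = 3, y = 4, z = 2, w = 2, v = 3. Then constraint 3: w - y = -2; constraint 7: z - w = 0, and every other listed constraint is also met.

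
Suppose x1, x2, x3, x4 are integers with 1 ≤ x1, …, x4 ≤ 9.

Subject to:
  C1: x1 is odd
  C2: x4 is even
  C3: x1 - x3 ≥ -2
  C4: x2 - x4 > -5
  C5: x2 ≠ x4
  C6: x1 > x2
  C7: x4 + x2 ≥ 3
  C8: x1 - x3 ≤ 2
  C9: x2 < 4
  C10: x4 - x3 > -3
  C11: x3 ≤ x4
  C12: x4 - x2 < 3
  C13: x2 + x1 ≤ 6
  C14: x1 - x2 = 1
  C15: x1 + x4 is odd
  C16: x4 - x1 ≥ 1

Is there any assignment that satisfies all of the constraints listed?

The assignment x1 = 3, x2 = 2, x3 = 4, x4 = 4 works:
  constraint 3 holds since x1 - x3 = -1.
  constraint 4 holds since x2 - x4 = -2.
The rest check out directly.

Satisfiable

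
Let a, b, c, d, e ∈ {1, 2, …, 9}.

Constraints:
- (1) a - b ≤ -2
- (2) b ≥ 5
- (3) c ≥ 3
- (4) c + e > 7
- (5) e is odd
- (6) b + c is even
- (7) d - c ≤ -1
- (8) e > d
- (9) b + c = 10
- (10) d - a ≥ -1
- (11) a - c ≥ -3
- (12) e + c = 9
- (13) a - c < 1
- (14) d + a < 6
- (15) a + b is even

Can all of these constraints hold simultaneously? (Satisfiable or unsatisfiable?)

One satisfying assignment is a = 2, b = 6, c = 4, d = 3, e = 5.
For the less obvious constraints — constraint 1: a - b = -4; constraint 4: c + e = 9 — and the others hold by inspection.

Satisfiable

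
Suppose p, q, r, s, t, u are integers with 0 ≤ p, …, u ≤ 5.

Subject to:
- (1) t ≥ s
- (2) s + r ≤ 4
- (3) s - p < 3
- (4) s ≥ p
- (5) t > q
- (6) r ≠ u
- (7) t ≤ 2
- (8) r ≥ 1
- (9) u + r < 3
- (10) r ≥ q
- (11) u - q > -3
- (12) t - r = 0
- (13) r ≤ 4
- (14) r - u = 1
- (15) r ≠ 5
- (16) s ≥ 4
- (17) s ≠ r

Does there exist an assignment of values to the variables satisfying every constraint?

Unsatisfiable

From constraint 16: s ≥ 4. From constraint 8: r ≥ 1. Hence s + r ≥ 5. But constraint 2 requires s + r ≤ 4, and 4 < 5. Contradiction.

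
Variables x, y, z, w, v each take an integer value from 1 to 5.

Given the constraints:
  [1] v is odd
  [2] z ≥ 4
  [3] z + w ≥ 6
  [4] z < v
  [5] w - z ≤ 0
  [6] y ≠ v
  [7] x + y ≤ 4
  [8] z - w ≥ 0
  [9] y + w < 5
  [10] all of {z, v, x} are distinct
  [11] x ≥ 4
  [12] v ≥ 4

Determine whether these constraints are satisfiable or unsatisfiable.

Unsatisfiable

Constraints 2, 11, and 12 confine each of z, v, x to the 2 values {4, 5} (the domain already gives each ≤ 5).
Constraint 10 requires all 3 of them to be distinct, but only 2 values are available — impossible by the pigeonhole principle.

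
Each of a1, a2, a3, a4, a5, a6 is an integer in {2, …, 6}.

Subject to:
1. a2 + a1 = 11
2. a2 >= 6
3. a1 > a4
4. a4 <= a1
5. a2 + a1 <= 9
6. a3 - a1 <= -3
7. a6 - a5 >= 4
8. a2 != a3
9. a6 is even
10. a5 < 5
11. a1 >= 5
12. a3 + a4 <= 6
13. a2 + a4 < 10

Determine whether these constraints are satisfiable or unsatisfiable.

From constraint 2: a2 ≥ 6. From constraint 11: a1 ≥ 5. Hence a2 + a1 ≥ 11. But constraint 5 requires a2 + a1 ≤ 9, and 9 < 11. Contradiction.

Unsatisfiable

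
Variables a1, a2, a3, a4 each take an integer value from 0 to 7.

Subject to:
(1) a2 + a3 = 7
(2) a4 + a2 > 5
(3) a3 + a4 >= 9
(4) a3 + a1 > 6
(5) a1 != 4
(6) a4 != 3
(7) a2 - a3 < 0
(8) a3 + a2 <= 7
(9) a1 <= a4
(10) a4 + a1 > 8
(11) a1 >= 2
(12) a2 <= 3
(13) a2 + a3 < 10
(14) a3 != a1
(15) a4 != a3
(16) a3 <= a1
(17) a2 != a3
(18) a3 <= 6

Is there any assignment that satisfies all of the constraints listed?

Try a1 = 5, a2 = 3, a3 = 4, a4 = 5.
Check constraint 1: a2 + a3 = 7; constraint 2: a4 + a2 = 8. The remaining constraints are straightforward to verify.

Satisfiable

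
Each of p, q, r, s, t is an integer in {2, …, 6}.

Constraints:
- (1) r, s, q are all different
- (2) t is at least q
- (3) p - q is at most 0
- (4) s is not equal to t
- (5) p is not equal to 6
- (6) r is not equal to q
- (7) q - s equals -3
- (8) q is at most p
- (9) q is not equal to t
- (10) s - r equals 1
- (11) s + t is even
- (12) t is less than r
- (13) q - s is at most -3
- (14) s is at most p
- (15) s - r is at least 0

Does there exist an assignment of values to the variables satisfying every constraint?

Constraints 2, 3, 12, 14, and 15 give r ≤ s, s ≤ p, p ≤ q, q ≤ t, t < r. Chaining: r ≤ s ≤ p ≤ q ≤ t < r, which forces r < r — impossible.

Unsatisfiable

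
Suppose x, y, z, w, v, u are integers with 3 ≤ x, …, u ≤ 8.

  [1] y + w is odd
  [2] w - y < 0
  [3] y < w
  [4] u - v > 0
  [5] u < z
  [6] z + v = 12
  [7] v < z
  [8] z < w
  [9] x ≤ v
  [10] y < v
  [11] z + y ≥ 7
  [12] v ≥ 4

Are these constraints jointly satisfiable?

Unsatisfiable

Constraints 2, 4, 5, 8, and 10 give v < u, u < z, z < w, w < y, y < v. Chaining: v < u < z < w < y < v, which forces v < v — impossible.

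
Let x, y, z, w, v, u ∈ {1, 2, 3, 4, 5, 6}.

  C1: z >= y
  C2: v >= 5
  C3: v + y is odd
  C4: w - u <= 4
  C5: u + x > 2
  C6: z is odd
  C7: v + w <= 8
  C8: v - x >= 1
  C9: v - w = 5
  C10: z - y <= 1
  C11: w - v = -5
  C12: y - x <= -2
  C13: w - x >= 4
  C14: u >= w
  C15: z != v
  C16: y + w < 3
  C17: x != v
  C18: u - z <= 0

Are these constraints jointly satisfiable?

Unsatisfiable

Constraints 4, 10, 12, 13, and 18 give x − y ≥ 2, y − z ≥ -1, z − u ≥ 0, u − w ≥ -4, w − x ≥ 4.
Adding all 5 inequalities: the left sides telescope to 0, and the right sides sum to 2 + (-1) + 0 + (-4) + 4 = 1. So 0 ≥ 1, which is false.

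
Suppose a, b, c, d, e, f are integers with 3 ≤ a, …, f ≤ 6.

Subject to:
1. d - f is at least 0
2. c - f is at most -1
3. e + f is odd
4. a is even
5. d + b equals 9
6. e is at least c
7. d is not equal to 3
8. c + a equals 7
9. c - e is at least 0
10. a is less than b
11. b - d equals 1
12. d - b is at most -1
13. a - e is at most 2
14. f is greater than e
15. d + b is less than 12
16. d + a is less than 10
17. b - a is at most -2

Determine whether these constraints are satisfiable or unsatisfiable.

Constraints 1, 2, 9, 12, 13, and 17 give c − e ≥ 0, e − a ≥ -2, a − b ≥ 2, b − d ≥ 1, d − f ≥ 0, f − c ≥ 1.
Adding all 6 inequalities: the left sides telescope to 0, and the right sides sum to 0 + (-2) + 2 + 1 + 0 + 1 = 2. So 0 ≥ 2, which is false.

Unsatisfiable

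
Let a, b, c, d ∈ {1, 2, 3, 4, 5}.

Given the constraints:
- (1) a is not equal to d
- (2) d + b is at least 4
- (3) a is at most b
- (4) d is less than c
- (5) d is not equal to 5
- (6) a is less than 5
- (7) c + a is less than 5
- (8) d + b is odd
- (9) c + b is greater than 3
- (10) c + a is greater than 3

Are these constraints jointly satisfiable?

Setting (a, b, c, d) = (2, 4, 2, 1) satisfies everything: constraint 2: d + b = 5; constraint 7: c + a = 4, and the others follow.

Satisfiable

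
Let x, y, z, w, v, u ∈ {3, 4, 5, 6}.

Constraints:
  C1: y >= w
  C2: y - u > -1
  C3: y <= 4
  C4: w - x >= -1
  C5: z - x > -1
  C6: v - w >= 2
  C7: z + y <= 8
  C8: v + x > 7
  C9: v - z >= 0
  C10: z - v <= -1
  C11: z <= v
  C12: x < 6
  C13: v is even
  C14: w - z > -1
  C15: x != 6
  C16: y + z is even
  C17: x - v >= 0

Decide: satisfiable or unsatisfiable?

Unsatisfiable

Constraints 4, 6, and 17 give v − w ≥ 2, w − x ≥ -1, x − v ≥ 0.
Adding all 3 inequalities: the left sides telescope to 0, and the right sides sum to 2 + (-1) + 0 = 1. So 0 ≥ 1, which is false.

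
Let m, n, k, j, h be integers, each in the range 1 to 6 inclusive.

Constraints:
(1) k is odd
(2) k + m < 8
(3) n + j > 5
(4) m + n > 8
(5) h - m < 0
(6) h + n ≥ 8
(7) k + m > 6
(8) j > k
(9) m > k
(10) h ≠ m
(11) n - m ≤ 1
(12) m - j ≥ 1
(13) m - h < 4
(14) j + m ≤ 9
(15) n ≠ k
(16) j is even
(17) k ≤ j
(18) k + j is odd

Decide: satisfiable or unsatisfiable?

Try m = 6, n = 4, k = 1, j = 2, h = 5.
Check constraint 2: k + m = 7; constraint 3: n + j = 6. The remaining constraints are straightforward to verify.

Satisfiable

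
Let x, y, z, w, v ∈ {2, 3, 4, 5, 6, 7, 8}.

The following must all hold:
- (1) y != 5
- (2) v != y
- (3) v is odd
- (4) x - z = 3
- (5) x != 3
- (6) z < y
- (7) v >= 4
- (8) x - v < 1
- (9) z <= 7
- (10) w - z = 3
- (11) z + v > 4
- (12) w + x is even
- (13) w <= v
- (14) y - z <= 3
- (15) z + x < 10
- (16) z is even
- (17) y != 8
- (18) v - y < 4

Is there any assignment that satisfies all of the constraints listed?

Satisfiable

The assignment x = 5, y = 4, z = 2, w = 5, v = 5 works:
  constraint 4 holds since x - z = 3.
  constraint 8 holds since x - v = 0.
The rest check out directly.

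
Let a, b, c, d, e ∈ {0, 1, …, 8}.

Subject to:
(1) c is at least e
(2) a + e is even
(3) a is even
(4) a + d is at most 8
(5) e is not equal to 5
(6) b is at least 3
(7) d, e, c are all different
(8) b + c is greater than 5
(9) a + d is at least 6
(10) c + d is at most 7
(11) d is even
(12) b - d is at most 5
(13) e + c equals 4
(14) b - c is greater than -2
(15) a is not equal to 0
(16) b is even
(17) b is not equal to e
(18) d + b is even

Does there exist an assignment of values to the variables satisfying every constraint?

Try a = 6, b = 4, c = 4, d = 2, e = 0.
Check constraint 4: a + d = 8; constraint 8: b + c = 8. The remaining constraints are straightforward to verify.

Satisfiable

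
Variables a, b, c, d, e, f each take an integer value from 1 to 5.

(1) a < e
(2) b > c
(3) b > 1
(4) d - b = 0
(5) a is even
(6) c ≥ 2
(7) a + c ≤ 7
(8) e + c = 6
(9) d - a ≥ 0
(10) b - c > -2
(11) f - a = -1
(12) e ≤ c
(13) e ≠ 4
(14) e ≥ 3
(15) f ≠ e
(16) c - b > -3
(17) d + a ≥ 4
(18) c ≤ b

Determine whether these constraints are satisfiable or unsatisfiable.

One satisfying assignment is a = 2, b = 4, c = 3, d = 4, e = 3, f = 1.
For the less obvious constraints — constraint 4: d - b = 0; constraint 7: a + c = 5 — and the others hold by inspection.

Satisfiable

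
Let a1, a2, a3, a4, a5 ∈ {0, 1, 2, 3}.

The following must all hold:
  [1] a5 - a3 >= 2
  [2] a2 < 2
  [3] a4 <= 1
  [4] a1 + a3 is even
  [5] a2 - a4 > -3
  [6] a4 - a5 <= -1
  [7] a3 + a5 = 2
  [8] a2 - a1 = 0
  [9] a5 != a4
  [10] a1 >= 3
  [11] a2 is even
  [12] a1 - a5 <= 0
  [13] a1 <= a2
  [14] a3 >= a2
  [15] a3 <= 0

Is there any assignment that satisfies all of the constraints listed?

From constraints 10 and 13: a2 ≥ a1 and a1 ≥ 3, so a2 ≥ 3. From constraints 14 and 15: a2 ≤ a3 and a3 ≤ 0, so a2 ≤ 0. But 0 < 3, so no value of a2 works.

Unsatisfiable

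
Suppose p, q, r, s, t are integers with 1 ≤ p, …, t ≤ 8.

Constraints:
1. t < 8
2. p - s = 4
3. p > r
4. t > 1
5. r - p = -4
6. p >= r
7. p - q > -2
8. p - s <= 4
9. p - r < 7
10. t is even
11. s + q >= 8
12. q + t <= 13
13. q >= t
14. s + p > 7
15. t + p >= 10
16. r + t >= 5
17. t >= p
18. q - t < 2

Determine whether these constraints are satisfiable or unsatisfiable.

The assignment p = 6, q = 6, r = 2, s = 2, t = 6 works:
  constraint 2 holds since p - s = 4.
  constraint 5 holds since r - p = -4.
  constraint 7 holds since p - q = 0.
The rest check out directly.

Satisfiable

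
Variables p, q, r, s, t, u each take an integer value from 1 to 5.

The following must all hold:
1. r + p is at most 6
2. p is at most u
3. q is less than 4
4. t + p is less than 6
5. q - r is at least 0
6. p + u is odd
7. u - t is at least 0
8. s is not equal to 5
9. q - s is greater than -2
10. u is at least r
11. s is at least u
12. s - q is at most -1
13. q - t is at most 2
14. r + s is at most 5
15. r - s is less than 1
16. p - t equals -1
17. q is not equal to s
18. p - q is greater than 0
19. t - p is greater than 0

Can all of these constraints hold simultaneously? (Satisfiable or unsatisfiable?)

Unsatisfiable

Constraints 7, 11, 12, 18, and 19 give t ≤ u, u ≤ s, s < q, q < p, p < t. Chaining: t ≤ u ≤ s < q < p < t, which forces t < t — impossible.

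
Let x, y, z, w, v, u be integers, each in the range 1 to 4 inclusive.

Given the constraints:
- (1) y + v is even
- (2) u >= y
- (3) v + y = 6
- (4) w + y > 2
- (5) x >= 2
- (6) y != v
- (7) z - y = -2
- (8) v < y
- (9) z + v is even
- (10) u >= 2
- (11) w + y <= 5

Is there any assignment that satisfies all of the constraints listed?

One satisfying assignment is x = 4, y = 4, z = 2, w = 1, v = 2, u = 4.
For the less obvious constraints — constraint 3: v + y = 6; constraint 4: w + y = 5 — and the others hold by inspection.

Satisfiable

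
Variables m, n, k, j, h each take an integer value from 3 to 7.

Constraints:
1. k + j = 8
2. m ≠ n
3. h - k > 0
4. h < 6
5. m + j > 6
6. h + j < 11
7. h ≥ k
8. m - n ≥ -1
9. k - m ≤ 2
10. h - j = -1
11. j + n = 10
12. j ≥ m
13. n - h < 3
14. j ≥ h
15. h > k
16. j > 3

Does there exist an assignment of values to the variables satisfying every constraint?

Satisfiable

One satisfying assignment is m = 4, n = 5, k = 3, j = 5, h = 4.
For the less obvious constraints — constraint 1: k + j = 8; constraint 3: h - k = 1 — and the others hold by inspection.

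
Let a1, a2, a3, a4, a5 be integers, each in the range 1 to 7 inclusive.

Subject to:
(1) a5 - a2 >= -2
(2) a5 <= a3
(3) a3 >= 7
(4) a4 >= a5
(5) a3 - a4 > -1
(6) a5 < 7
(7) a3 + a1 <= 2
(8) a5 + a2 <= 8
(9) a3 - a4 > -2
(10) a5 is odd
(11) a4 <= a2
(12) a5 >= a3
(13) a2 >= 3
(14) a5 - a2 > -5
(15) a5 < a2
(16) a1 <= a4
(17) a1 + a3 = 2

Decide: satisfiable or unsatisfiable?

Unsatisfiable

From constraints 3 and 12: a5 ≥ a3 ≥ 7. From constraint 13: a2 ≥ 3. Hence a5 + a2 ≥ 10. But constraint 8 requires a5 + a2 ≤ 8, and 8 < 10. Contradiction.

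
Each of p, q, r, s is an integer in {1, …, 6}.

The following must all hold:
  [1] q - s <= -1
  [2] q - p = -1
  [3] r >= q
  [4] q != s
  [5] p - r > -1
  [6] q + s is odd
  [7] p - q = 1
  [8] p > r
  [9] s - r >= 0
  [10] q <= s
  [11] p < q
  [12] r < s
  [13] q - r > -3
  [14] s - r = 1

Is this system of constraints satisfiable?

Unsatisfiable

Constraints 3, 8, and 11 give q ≤ r, r < p, p < q. Chaining: q ≤ r < p < q, which forces q < q — impossible.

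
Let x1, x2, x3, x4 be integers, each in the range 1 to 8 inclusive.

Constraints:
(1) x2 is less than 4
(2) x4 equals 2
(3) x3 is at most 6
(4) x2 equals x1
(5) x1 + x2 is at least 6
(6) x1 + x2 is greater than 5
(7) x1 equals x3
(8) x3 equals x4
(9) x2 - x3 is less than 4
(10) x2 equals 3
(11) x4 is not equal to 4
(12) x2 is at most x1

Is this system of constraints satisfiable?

Unsatisfiable

Constraint 10 fixes x2 = 3 and constraint 2 fixes x4 = 2. Constraints 4, 7, and 8 give x2 = x1 = x3 = x4, so x2 = x4. But 3 ≠ 2 — contradiction.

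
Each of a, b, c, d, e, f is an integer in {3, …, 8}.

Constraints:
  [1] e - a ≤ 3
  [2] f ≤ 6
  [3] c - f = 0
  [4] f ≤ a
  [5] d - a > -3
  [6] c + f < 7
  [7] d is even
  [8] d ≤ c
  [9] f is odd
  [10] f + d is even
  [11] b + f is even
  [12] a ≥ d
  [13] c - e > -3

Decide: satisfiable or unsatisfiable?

Constraint 9 makes f odd and constraint 7 makes d even, so f + d must be odd. Constraint 10 says f + d is even — contradiction.

Unsatisfiable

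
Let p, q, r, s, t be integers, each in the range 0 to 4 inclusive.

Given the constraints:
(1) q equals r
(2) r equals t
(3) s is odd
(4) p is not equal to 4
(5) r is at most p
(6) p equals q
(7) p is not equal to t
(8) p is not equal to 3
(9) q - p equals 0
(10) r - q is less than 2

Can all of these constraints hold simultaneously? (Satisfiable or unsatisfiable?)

From constraints 1, 2, and 6, p = q = r = t, so p = t. But constraint 7 says p ≠ t. Contradiction.

Unsatisfiable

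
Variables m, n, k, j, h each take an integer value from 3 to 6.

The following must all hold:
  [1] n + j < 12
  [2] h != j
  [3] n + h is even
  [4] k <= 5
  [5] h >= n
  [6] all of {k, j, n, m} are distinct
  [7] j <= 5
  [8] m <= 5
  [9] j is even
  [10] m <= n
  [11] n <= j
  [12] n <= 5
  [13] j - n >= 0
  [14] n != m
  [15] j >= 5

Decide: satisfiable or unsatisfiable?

Unsatisfiable

Constraints 4, 7, 8, and 12 confine each of k, j, n, m to the 3 values {3, …, 5} (the domain already gives each ≥ 3).
Constraint 6 requires all 4 of them to be distinct, but only 3 values are available — impossible by the pigeonhole principle.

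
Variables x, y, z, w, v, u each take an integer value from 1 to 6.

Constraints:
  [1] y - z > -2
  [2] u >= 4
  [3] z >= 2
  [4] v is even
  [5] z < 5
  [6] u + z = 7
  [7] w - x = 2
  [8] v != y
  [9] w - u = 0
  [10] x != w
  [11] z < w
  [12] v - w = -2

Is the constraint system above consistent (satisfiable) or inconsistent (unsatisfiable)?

Satisfiable

Setting (x, y, z, w, v, u) = (2, 4, 3, 4, 2, 4) satisfies everything: constraint 1: y - z = 1; constraint 6: u + z = 7; constraint 7: w - x = 2, and the others follow.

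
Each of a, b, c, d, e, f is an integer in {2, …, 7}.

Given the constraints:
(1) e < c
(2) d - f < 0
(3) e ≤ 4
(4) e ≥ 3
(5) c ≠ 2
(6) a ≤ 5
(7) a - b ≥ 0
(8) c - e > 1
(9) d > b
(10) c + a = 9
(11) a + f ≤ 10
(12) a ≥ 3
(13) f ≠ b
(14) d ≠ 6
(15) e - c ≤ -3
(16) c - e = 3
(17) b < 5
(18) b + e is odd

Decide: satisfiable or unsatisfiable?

Satisfiable

One satisfying assignment is a = 3, b = 2, c = 6, d = 3, e = 3, f = 6.
For the less obvious constraints — constraint 2: d - f = -3; constraint 7: a - b = 1 — and the others hold by inspection.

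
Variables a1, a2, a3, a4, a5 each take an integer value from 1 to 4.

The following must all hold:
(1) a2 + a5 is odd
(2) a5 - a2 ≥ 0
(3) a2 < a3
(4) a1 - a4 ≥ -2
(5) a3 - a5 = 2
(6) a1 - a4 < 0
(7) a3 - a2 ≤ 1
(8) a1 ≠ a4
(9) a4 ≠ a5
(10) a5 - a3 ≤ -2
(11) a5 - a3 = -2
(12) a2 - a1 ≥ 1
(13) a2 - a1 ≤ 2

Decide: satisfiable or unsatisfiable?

Constraints 2, 7, and 10 give a3 − a5 ≥ 2, a5 − a2 ≥ 0, a2 − a3 ≥ -1.
Adding all 3 inequalities: the left sides telescope to 0, and the right sides sum to 2 + 0 + (-1) = 1. So 0 ≥ 1, which is false.

Unsatisfiable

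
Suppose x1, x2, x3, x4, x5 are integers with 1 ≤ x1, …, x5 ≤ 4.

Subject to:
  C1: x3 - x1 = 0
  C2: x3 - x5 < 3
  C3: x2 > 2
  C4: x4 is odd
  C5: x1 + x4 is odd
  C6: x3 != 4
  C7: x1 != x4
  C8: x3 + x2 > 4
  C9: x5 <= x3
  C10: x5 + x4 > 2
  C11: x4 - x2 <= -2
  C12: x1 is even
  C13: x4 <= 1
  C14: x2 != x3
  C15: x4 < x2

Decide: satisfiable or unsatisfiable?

Take x1 = 2, x2 = 4, x3 = 2, x4 = 1, x5 = 2. Then constraint 1: x3 - x1 = 0; constraint 2: x3 - x5 = 0, and every other listed constraint is also met.

Satisfiable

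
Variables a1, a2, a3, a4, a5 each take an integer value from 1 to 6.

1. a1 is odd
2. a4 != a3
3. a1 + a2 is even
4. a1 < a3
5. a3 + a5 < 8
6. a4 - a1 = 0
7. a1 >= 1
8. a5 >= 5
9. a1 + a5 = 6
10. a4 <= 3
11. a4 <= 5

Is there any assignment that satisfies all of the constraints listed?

The assignment a1 = 1, a2 = 5, a3 = 2, a4 = 1, a5 = 5 works:
  constraint 5 holds since a3 + a5 = 7.
  constraint 6 holds since a4 - a1 = 0.
The rest check out directly.

Satisfiable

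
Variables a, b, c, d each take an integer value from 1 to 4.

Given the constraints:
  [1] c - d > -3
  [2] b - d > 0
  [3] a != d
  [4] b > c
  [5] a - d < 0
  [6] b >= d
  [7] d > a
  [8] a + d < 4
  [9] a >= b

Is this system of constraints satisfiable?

Unsatisfiable

Constraints 2, 5, and 9 give a < d, d < b, b ≤ a. Chaining: a < d < b ≤ a, which forces a < a — impossible.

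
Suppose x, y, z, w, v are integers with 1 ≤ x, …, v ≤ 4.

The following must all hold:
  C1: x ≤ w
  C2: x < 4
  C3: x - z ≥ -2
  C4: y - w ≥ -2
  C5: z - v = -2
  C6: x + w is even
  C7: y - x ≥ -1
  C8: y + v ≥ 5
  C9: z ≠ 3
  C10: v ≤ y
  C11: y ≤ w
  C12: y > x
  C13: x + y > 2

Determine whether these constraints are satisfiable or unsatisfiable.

One satisfying assignment is x = 1, y = 3, z = 1, w = 3, v = 3.
For the less obvious constraints — constraint 3: x - z = 0; constraint 4: y - w = 0; constraint 5: z - v = -2 — and the others hold by inspection.

Satisfiable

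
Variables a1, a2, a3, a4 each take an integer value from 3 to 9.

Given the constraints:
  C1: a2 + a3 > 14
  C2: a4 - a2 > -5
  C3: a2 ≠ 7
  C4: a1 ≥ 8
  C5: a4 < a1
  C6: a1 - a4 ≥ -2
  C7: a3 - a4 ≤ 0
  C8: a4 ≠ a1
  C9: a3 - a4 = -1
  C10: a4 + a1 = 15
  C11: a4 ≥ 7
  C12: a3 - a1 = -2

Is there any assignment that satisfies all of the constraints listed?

Satisfiable

The assignment a1 = 8, a2 = 9, a3 = 6, a4 = 7 works:
  constraint 1 holds since a2 + a3 = 15.
  constraint 2 holds since a4 - a2 = -2.
The rest check out directly.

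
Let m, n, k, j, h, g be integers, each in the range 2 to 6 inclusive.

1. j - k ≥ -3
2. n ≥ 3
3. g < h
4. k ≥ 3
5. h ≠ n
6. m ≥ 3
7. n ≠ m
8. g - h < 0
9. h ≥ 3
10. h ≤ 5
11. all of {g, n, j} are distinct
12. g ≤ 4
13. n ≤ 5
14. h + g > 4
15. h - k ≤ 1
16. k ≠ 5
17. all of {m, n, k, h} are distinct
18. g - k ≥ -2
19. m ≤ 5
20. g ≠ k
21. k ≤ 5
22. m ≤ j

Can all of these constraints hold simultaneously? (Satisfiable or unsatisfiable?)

Constraints 2, 4, 6, 9, 10, 13, 19, and 21 confine each of m, n, k, h to the 3 values {3, …, 5}.
Constraint 17 requires all 4 of them to be distinct, but only 3 values are available — impossible by the pigeonhole principle.

Unsatisfiable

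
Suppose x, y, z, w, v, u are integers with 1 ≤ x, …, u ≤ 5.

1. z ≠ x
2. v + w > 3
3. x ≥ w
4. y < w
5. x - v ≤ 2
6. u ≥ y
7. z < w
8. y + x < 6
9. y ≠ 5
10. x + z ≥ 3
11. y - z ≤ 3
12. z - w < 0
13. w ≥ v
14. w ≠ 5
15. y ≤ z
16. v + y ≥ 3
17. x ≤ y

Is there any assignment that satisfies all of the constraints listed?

Constraints 3, 4, and 17 give x ≤ y, y < w, w ≤ x. Chaining: x ≤ y < w ≤ x, which forces x < x — impossible.

Unsatisfiable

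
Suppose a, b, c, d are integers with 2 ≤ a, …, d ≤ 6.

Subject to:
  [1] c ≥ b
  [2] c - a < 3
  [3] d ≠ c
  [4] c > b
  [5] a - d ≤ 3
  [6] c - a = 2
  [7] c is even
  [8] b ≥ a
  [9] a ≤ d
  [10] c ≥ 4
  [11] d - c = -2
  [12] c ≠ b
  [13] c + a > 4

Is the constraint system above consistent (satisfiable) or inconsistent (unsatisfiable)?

One satisfying assignment is a = 2, b = 2, c = 4, d = 2.
For the less obvious constraints — constraint 2: c - a = 2; constraint 5: a - d = 0; constraint 6: c - a = 2 — and the others hold by inspection.

Satisfiable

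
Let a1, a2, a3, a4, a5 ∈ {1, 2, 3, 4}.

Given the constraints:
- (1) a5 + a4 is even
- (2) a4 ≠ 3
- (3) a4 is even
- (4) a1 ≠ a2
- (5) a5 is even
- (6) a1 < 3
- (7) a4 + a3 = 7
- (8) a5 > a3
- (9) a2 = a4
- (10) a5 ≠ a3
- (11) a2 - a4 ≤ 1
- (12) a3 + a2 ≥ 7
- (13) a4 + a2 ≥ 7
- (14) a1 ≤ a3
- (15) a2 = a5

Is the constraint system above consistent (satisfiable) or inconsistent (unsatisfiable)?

Take a1 = 2, a2 = 4, a3 = 3, a4 = 4, a5 = 4. Then constraint 7: a4 + a3 = 7; constraint 11: a2 - a4 = 0, and every other listed constraint is also met.

Satisfiable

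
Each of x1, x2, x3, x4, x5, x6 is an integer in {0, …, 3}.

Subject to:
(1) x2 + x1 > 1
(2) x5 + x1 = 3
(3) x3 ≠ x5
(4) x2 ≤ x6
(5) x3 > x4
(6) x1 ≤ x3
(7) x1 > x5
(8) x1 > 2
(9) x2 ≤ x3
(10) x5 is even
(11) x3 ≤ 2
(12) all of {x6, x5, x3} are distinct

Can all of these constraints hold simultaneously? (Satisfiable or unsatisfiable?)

Unsatisfiable

From constraint 8: x1 ≥ 3. From constraints 6 and 11: x1 ≤ x3 and x3 ≤ 2, so x1 ≤ 2. But 2 < 3, so no value of x1 works.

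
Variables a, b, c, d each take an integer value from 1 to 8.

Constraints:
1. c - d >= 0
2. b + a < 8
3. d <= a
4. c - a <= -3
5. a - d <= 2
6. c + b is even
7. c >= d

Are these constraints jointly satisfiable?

Unsatisfiable

Constraints 1, 4, and 5 give a − c ≥ 3, c − d ≥ 0, d − a ≥ -2.
Adding all 3 inequalities: the left sides telescope to 0, and the right sides sum to 3 + 0 + (-2) = 1. So 0 ≥ 1, which is false.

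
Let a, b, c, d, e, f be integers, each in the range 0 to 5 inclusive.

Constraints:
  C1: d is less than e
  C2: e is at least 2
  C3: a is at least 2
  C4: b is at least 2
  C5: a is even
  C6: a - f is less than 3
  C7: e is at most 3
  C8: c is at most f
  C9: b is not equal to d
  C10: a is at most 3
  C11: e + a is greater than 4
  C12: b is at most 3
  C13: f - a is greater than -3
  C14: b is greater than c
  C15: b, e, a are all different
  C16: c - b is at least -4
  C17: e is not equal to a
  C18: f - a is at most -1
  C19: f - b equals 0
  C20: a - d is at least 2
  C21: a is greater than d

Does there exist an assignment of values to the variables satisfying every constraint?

Constraints 2, 3, 4, 7, 10, and 12 confine each of b, e, a to the 2 values {2, 3}.
Constraint 15 requires all 3 of them to be distinct, but only 2 values are available — impossible by the pigeonhole principle.

Unsatisfiable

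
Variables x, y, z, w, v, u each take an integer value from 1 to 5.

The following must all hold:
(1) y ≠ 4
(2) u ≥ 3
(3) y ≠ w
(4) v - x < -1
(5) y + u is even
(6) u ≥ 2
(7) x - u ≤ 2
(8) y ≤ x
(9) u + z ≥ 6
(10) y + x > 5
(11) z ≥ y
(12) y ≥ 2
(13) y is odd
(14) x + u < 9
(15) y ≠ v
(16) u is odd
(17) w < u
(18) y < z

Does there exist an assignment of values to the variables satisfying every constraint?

One satisfying assignment is x = 5, y = 3, z = 5, w = 2, v = 1, u = 3.
For the less obvious constraints — constraint 4: v - x = -4; constraint 7: x - u = 2; constraint 9: u + z = 8 — and the others hold by inspection.

Satisfiable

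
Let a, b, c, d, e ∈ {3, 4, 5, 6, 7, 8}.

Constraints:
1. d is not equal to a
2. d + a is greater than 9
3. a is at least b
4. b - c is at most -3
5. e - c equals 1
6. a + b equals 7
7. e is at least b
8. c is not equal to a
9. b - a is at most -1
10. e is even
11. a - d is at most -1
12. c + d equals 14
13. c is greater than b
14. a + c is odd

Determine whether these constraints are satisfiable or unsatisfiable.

The assignment a = 4, b = 3, c = 7, d = 7, e = 8 works:
  constraint 2 holds since d + a = 11.
  constraint 4 holds since b - c = -4.
The rest check out directly.

Satisfiable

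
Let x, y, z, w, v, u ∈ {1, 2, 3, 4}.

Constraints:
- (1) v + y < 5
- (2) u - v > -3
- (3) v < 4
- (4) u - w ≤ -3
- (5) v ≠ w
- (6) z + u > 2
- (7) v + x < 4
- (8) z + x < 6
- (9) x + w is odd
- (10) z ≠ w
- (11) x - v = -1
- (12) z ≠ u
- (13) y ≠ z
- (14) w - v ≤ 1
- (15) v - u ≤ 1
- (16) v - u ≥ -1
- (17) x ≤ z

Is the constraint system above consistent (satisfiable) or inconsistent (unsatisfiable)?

Constraints 4, 14, and 15 give u − v ≥ -1, v − w ≥ -1, w − u ≥ 3.
Adding all 3 inequalities: the left sides telescope to 0, and the right sides sum to (-1) + (-1) + 3 = 1. So 0 ≥ 1, which is false.

Unsatisfiable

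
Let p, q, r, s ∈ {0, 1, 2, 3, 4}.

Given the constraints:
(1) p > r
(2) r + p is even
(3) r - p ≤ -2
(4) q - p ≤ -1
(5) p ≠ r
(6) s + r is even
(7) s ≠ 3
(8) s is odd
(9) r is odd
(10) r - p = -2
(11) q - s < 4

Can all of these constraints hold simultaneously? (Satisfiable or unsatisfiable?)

One satisfying assignment is p = 3, q = 2, r = 1, s = 1.
For the less obvious constraints — constraint 3: r - p = -2; constraint 4: q - p = -1 — and the others hold by inspection.

Satisfiable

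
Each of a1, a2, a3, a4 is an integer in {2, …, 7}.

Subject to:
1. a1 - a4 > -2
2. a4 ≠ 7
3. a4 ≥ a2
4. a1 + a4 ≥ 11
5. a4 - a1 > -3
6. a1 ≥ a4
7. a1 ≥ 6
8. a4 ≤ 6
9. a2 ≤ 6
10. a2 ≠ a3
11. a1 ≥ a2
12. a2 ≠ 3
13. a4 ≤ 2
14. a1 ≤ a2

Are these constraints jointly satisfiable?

Unsatisfiable

From constraints 7 and 14: a2 ≥ a1 and a1 ≥ 6, so a2 ≥ 6. From constraints 3 and 13: a2 ≤ a4 and a4 ≤ 2, so a2 ≤ 2. But 2 < 6, so no value of a2 works.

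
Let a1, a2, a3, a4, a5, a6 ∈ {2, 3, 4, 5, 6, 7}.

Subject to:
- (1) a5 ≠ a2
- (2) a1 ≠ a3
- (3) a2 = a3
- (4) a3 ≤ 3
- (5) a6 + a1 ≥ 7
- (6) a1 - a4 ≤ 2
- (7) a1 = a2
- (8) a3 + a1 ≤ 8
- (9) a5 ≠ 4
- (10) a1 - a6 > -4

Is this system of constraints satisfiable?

Unsatisfiable

From constraints 3 and 7, a1 = a2 = a3, so a1 = a3. But constraint 2 says a1 ≠ a3. Contradiction.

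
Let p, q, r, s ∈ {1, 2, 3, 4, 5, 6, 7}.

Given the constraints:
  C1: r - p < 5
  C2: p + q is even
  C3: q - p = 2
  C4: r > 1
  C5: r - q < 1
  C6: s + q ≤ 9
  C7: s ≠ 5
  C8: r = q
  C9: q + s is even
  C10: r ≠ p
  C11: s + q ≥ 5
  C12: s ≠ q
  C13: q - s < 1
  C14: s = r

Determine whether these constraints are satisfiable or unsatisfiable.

From constraints 8 and 14, s = r = q, so s = q. But constraint 12 says s ≠ q. Contradiction.

Unsatisfiable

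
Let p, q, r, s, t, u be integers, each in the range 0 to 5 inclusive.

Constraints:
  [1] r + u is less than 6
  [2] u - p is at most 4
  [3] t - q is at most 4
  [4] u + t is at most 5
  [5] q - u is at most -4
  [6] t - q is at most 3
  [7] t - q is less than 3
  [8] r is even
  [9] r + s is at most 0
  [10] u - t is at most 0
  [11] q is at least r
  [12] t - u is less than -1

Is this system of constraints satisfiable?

Unsatisfiable

Constraints 5, 6, and 10 give u − q ≥ 4, q − t ≥ -3, t − u ≥ 0.
Adding all 3 inequalities: the left sides telescope to 0, and the right sides sum to 4 + (-3) + 0 = 1. So 0 ≥ 1, which is false.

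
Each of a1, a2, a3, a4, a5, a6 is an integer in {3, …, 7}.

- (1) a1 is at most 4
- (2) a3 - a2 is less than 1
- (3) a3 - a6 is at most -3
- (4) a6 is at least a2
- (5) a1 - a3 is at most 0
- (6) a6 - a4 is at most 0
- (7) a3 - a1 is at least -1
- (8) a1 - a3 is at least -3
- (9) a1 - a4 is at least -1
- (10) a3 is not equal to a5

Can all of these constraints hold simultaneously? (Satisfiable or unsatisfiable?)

Unsatisfiable

Constraints 3, 6, 7, and 9 give a4 − a6 ≥ 0, a6 − a3 ≥ 3, a3 − a1 ≥ -1, a1 − a4 ≥ -1.
Adding all 4 inequalities: the left sides telescope to 0, and the right sides sum to 0 + 3 + (-1) + (-1) = 1. So 0 ≥ 1, which is false.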